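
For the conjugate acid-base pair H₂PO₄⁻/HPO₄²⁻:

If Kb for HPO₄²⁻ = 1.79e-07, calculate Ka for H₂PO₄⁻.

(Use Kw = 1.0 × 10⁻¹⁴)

For a conjugate pair Ka × Kb = Kw, so Ka = Kw/Kb = 1.0 × 10⁻¹⁴ / 1.79e-07 = 5.59e-08.

K_a = 5.59e-08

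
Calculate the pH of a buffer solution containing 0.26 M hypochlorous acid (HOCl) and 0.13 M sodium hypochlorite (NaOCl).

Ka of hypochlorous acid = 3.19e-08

pKa = -log(3.19e-08) = 7.50. pH = pKa + log([A⁻]/[HA]) = 7.50 + log(0.13/0.26)

pH = 7.20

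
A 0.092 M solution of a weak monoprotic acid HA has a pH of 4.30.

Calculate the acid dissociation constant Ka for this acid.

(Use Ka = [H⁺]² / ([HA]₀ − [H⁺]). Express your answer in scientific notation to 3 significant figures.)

[H⁺] = 10^(−pH) = 10^(−4.30) = 5.012e-05 M. For HA ⇌ H⁺ + A⁻, Ka = [H⁺][A⁻]/[HA] = [H⁺]² / ([HA]₀ − [H⁺]) = (5.012e-05)² / (0.092 − 5.012e-05) = 2.73e-08.

K_a = 2.73e-08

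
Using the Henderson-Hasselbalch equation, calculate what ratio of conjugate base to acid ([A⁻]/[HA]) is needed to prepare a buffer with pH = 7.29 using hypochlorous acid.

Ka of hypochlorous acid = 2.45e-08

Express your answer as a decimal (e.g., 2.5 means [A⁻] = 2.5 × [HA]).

pKa = -log(2.45e-08) = 7.6108. pH = pKa + log([A⁻]/[HA]), so log([A⁻]/[HA]) = pH − pKa = 7.29 − 7.6108 = -0.3208. [A⁻]/[HA] = 10^(-0.3208) = 0.478

[A⁻]/[HA] = 0.478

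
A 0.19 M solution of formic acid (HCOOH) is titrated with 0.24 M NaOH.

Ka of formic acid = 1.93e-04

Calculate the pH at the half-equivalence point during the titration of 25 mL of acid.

At half-equivalence [HA] = [A⁻], so Henderson-Hasselbalch gives pH = pKa = -log(1.93e-04) = 3.71.

pH = pKa = 3.71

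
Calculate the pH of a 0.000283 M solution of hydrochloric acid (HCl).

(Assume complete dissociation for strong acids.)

[H⁺] = 0.000283 M for strong acid. pH = -log[H⁺] = -log(0.000283)

pH = 3.55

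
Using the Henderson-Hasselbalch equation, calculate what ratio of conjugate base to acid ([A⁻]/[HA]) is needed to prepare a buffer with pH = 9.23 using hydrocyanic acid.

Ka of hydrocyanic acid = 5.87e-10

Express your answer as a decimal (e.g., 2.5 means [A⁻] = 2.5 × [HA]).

pKa = -log(5.87e-10) = 9.2314. pH = pKa + log([A⁻]/[HA]), so log([A⁻]/[HA]) = pH − pKa = 9.23 − 9.2314 = -0.0014. [A⁻]/[HA] = 10^(-0.0014) = 0.997

[A⁻]/[HA] = 0.997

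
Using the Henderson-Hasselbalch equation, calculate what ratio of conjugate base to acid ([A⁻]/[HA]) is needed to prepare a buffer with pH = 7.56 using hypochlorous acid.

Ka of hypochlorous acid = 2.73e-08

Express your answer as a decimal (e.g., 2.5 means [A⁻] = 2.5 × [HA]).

pKa = -log(2.73e-08) = 7.5638. pH = pKa + log([A⁻]/[HA]), so log([A⁻]/[HA]) = pH − pKa = 7.56 − 7.5638 = -0.0038. [A⁻]/[HA] = 10^(-0.0038) = 0.991

[A⁻]/[HA] = 0.991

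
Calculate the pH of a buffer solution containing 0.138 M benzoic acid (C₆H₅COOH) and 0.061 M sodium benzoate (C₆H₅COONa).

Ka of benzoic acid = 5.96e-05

pKa = -log(5.96e-05) = 4.22. pH = pKa + log([A⁻]/[HA]) = 4.22 + log(0.061/0.138)

pH = 3.87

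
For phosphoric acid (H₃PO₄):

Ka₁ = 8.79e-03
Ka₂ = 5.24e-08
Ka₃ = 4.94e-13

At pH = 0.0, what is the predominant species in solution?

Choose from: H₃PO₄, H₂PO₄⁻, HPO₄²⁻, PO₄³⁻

pKa₁ = 2.06, pKa₂ = 7.28, pKa₃ = 12.31. For a polyprotic acid the predominant species crosses at each pKa: below pKa_n the protonated form dominates, above it the deprotonated form does. At pH = 0.0, the predominant species is H₃PO₄.

H₃PO₄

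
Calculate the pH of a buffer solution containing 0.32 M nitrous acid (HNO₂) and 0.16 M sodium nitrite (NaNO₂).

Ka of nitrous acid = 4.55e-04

pKa = -log(4.55e-04) = 3.34. pH = pKa + log([A⁻]/[HA]) = 3.34 + log(0.16/0.32)

pH = 3.04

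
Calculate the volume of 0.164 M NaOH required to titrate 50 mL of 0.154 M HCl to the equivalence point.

At equivalence: moles acid = moles base. moles HCl = 0.154 × 50/1000 = 0.0077 mol. V_base = moles / 0.164 × 1000 = 47.0 mL.

V_{base} = 47.0 mL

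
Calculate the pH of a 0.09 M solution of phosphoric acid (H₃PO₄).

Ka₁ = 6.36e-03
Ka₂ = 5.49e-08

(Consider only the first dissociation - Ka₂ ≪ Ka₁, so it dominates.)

First dissociation dominates. From Ka₁ = [H⁺][HA⁻]/[H₂A], x² + Ka₁·x − Ka₁·C = 0 with C = 0.09 M and Ka₁ = 6.36e-03. Solving: [H⁺] = (−Ka₁ + √(Ka₁² + 4·Ka₁·C)) / 2 = 2.0955e-02 M. pH = -log(2.0955e-02) = 1.68.

pH = 1.68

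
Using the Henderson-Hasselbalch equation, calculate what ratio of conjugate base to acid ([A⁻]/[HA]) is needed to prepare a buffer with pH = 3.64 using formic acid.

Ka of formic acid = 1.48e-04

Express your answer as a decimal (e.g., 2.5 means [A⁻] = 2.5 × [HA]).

pKa = -log(1.48e-04) = 3.8297. pH = pKa + log([A⁻]/[HA]), so log([A⁻]/[HA]) = pH − pKa = 3.64 − 3.8297 = -0.1897. [A⁻]/[HA] = 10^(-0.1897) = 0.646

[A⁻]/[HA] = 0.646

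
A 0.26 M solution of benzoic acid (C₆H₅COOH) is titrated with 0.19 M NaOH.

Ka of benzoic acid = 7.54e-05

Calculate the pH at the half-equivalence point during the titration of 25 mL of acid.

At half-equivalence [HA] = [A⁻], so Henderson-Hasselbalch gives pH = pKa = -log(7.54e-05) = 4.12.

pH = pKa = 4.12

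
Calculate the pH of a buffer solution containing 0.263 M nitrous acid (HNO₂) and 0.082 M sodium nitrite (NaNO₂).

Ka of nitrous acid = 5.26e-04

pKa = -log(5.26e-04) = 3.28. pH = pKa + log([A⁻]/[HA]) = 3.28 + log(0.082/0.263)

pH = 2.77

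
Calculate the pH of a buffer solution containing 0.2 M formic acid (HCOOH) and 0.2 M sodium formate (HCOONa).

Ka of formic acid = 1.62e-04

pKa = -log(1.62e-04) = 3.79. pH = pKa + log([A⁻]/[HA]) = 3.79 + log(0.2/0.2)

pH = 3.79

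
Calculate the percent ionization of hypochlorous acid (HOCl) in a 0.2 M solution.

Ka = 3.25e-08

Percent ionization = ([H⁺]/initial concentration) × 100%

Using Ka equilibrium: x² + Ka×x - Ka×C = 0. Solving: [H⁺] = 8.0606e-05. Percent = (8.0606e-05/0.2) × 100

Percent ionization = 0.0403%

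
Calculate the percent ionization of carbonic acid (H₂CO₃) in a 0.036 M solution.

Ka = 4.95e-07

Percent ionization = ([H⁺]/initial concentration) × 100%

Using Ka equilibrium: x² + Ka×x - Ka×C = 0. Solving: [H⁺] = 1.3324e-04. Percent = (1.3324e-04/0.036) × 100

Percent ionization = 0.37%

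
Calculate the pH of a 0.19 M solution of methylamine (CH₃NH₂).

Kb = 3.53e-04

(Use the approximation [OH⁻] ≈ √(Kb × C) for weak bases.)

[OH⁻] = √(Kb × C) = √(3.53e-04 × 0.19) = 8.1896e-03. pOH = 2.09, pH = 14 - pOH

pH = 11.91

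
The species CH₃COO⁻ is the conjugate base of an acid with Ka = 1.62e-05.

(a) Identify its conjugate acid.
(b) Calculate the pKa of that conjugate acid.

(a) The conjugate acid is formed by adding one H⁺ to CH₃COO⁻, giving CH₃COOH. (b) pKa = -log(Ka) = -log(1.62e-05) = 4.79.

Conjugate acid: CH₃COOH; pK_a = 4.79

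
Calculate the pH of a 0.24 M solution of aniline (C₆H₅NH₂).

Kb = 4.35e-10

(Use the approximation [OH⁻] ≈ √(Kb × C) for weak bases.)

[OH⁻] = √(Kb × C) = √(4.35e-10 × 0.24) = 1.0218e-05. pOH = 4.99, pH = 14 - pOH

pH = 9.01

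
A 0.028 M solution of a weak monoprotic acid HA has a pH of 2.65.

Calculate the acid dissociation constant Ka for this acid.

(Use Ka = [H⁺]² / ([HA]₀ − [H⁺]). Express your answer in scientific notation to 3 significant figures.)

[H⁺] = 10^(−pH) = 10^(−2.65) = 2.239e-03 M. For HA ⇌ H⁺ + A⁻, Ka = [H⁺][A⁻]/[HA] = [H⁺]² / ([HA]₀ − [H⁺]) = (2.239e-03)² / (0.028 − 2.239e-03) = 1.95e-04.

K_a = 1.95e-04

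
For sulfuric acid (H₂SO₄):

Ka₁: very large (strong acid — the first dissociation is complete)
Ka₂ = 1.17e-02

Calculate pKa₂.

pKa₂ = -log(Ka₂) = -log(1.17e-02) = 1.93.

pK_{a2} = 1.93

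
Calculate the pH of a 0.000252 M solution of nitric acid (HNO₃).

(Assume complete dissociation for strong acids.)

[H⁺] = 0.000252 M for strong acid. pH = -log[H⁺] = -log(0.000252)

pH = 3.60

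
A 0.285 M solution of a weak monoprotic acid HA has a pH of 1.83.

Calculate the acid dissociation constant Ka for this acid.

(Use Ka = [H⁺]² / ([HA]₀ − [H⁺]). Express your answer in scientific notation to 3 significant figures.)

[H⁺] = 10^(−pH) = 10^(−1.83) = 1.479e-02 M. For HA ⇌ H⁺ + A⁻, Ka = [H⁺][A⁻]/[HA] = [H⁺]² / ([HA]₀ − [H⁺]) = (1.479e-02)² / (0.285 − 1.479e-02) = 8.10e-04.

K_a = 8.10e-04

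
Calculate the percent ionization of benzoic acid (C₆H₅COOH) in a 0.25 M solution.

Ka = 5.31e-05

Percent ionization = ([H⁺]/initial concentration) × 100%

Using Ka equilibrium: x² + Ka×x - Ka×C = 0. Solving: [H⁺] = 3.6170e-03. Percent = (3.6170e-03/0.25) × 100

Percent ionization = 1.45%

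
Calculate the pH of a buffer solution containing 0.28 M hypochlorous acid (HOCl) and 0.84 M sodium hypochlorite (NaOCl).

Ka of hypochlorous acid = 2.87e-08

pKa = -log(2.87e-08) = 7.54. pH = pKa + log([A⁻]/[HA]) = 7.54 + log(0.84/0.28)

pH = 8.02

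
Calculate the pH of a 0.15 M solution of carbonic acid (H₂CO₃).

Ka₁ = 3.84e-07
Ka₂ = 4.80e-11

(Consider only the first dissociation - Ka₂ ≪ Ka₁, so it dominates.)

First dissociation dominates. From Ka₁ = [H⁺][HA⁻]/[H₂A], x² + Ka₁·x − Ka₁·C = 0 with C = 0.15 M and Ka₁ = 3.84e-07. Solving: [H⁺] = (−Ka₁ + √(Ka₁² + 4·Ka₁·C)) / 2 = 2.3981e-04 M. pH = -log(2.3981e-04) = 3.62.

pH = 3.62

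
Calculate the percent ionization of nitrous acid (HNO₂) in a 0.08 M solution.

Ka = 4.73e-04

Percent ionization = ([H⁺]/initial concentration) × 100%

Using Ka equilibrium: x² + Ka×x - Ka×C = 0. Solving: [H⁺] = 5.9195e-03. Percent = (5.9195e-03/0.08) × 100

Percent ionization = 7.4%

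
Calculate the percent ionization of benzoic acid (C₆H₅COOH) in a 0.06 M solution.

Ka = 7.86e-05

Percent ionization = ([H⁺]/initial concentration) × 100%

Using Ka equilibrium: x² + Ka×x - Ka×C = 0. Solving: [H⁺] = 2.1327e-03. Percent = (2.1327e-03/0.06) × 100

Percent ionization = 3.55%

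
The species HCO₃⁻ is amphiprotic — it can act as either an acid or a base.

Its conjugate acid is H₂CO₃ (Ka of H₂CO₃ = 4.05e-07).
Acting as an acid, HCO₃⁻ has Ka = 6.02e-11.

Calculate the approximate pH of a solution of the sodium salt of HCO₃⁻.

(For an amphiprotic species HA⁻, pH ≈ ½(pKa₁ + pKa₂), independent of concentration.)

pKa₁ = -log(4.05e-07) = 6.39; pKa₂ = -log(6.02e-11) = 10.22. For an amphiprotic species, pH ≈ ½(pKa₁ + pKa₂) = ½(6.39 + 10.22) = 8.31.

pH = 8.31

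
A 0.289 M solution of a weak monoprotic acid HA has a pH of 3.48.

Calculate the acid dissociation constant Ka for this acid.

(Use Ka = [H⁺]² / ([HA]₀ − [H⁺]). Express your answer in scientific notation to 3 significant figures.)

[H⁺] = 10^(−pH) = 10^(−3.48) = 3.311e-04 M. For HA ⇌ H⁺ + A⁻, Ka = [H⁺][A⁻]/[HA] = [H⁺]² / ([HA]₀ − [H⁺]) = (3.311e-04)² / (0.289 − 3.311e-04) = 3.80e-07.

K_a = 3.80e-07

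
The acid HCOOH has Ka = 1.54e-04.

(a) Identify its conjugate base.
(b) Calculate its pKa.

(a) The conjugate base is formed by removing one H⁺ from HCOOH, giving HCOO⁻. (b) pKa = -log(Ka) = -log(1.54e-04) = 3.81.

Conjugate base: HCOO⁻; pK_a = 3.81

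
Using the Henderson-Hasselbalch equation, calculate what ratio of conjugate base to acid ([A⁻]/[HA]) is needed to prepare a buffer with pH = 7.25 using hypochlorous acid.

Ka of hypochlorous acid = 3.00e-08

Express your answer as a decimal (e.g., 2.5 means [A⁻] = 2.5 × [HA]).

pKa = -log(3.00e-08) = 7.5229. pH = pKa + log([A⁻]/[HA]), so log([A⁻]/[HA]) = pH − pKa = 7.25 − 7.5229 = -0.2729. [A⁻]/[HA] = 10^(-0.2729) = 0.533

[A⁻]/[HA] = 0.533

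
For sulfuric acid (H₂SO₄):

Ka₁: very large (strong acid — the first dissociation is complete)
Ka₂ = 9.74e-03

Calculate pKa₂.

pKa₂ = -log(Ka₂) = -log(9.74e-03) = 2.01.

pK_{a2} = 2.01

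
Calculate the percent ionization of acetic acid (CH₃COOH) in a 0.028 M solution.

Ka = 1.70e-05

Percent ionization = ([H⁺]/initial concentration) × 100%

Using Ka equilibrium: x² + Ka×x - Ka×C = 0. Solving: [H⁺] = 6.8148e-04. Percent = (6.8148e-04/0.028) × 100

Percent ionization = 2.43%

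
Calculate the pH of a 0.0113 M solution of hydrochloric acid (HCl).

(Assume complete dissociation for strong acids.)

[H⁺] = 0.0113 M for strong acid. pH = -log[H⁺] = -log(0.0113)

pH = 1.95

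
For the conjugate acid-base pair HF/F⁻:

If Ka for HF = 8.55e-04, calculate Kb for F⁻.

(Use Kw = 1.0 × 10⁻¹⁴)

For a conjugate pair Ka × Kb = Kw, so Kb = Kw/Ka = 1.0 × 10⁻¹⁴ / 8.55e-04 = 1.17e-11.

K_b = 1.17e-11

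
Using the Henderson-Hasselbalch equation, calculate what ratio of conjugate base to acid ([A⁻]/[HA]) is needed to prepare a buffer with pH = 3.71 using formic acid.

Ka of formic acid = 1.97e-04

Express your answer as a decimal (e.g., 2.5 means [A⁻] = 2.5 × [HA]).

pKa = -log(1.97e-04) = 3.7055. pH = pKa + log([A⁻]/[HA]), so log([A⁻]/[HA]) = pH − pKa = 3.71 − 3.7055 = 0.0045. [A⁻]/[HA] = 10^(0.0045) = 1.01

[A⁻]/[HA] = 1.01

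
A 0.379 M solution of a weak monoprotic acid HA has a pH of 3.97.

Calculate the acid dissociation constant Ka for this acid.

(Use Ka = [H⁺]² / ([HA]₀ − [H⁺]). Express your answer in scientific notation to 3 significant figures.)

[H⁺] = 10^(−pH) = 10^(−3.97) = 1.072e-04 M. For HA ⇌ H⁺ + A⁻, Ka = [H⁺][A⁻]/[HA] = [H⁺]² / ([HA]₀ − [H⁺]) = (1.072e-04)² / (0.379 − 1.072e-04) = 3.03e-08.

K_a = 3.03e-08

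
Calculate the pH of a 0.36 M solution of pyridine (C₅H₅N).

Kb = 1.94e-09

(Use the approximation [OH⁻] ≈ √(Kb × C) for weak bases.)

[OH⁻] = √(Kb × C) = √(1.94e-09 × 0.36) = 2.6427e-05. pOH = 4.58, pH = 14 - pOH

pH = 9.42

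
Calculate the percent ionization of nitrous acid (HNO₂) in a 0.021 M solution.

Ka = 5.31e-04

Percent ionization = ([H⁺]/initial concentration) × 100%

Using Ka equilibrium: x² + Ka×x - Ka×C = 0. Solving: [H⁺] = 3.0843e-03. Percent = (3.0843e-03/0.021) × 100

Percent ionization = 14.7%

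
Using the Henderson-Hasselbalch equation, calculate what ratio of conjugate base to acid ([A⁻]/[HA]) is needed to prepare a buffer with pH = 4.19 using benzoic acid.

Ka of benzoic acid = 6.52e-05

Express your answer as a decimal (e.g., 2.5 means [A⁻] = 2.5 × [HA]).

pKa = -log(6.52e-05) = 4.1858. pH = pKa + log([A⁻]/[HA]), so log([A⁻]/[HA]) = pH − pKa = 4.19 − 4.1858 = 0.0042. [A⁻]/[HA] = 10^(0.0042) = 1.01

[A⁻]/[HA] = 1.01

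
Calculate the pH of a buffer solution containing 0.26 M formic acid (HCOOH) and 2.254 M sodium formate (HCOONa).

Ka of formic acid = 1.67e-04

pKa = -log(1.67e-04) = 3.78. pH = pKa + log([A⁻]/[HA]) = 3.78 + log(2.254/0.26)

pH = 4.72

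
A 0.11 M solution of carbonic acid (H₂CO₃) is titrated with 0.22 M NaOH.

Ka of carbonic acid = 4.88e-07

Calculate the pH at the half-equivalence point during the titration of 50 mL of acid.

At half-equivalence [HA] = [A⁻], so Henderson-Hasselbalch gives pH = pKa = -log(4.88e-07) = 6.31.

pH = pKa = 6.31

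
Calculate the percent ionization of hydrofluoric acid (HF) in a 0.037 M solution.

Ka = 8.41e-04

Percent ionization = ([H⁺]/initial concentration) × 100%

Using Ka equilibrium: x² + Ka×x - Ka×C = 0. Solving: [H⁺] = 5.1736e-03. Percent = (5.1736e-03/0.037) × 100

Percent ionization = 14%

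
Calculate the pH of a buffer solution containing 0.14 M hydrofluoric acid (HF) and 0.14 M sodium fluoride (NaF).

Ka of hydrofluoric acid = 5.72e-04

pKa = -log(5.72e-04) = 3.24. pH = pKa + log([A⁻]/[HA]) = 3.24 + log(0.14/0.14)

pH = 3.24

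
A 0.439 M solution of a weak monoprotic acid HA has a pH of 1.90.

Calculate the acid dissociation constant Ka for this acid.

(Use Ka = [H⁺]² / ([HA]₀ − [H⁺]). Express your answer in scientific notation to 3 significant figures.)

[H⁺] = 10^(−pH) = 10^(−1.90) = 1.259e-02 M. For HA ⇌ H⁺ + A⁻, Ka = [H⁺][A⁻]/[HA] = [H⁺]² / ([HA]₀ − [H⁺]) = (1.259e-02)² / (0.439 − 1.259e-02) = 3.72e-04.

K_a = 3.72e-04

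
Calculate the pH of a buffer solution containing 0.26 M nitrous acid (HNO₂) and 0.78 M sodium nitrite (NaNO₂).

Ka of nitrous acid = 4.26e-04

pKa = -log(4.26e-04) = 3.37. pH = pKa + log([A⁻]/[HA]) = 3.37 + log(0.78/0.26)

pH = 3.85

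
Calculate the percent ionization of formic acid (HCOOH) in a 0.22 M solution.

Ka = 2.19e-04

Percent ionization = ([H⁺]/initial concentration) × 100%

Using Ka equilibrium: x² + Ka×x - Ka×C = 0. Solving: [H⁺] = 6.8325e-03. Percent = (6.8325e-03/0.22) × 100

Percent ionization = 3.11%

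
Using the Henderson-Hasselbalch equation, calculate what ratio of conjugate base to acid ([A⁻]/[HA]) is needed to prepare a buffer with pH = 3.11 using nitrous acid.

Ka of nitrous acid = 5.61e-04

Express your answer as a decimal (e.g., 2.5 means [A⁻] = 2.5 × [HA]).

pKa = -log(5.61e-04) = 3.2510. pH = pKa + log([A⁻]/[HA]), so log([A⁻]/[HA]) = pH − pKa = 3.11 − 3.2510 = -0.1410. [A⁻]/[HA] = 10^(-0.1410) = 0.723

[A⁻]/[HA] = 0.723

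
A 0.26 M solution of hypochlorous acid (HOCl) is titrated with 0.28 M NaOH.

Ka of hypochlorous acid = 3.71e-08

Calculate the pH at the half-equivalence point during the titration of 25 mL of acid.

At half-equivalence [HA] = [A⁻], so Henderson-Hasselbalch gives pH = pKa = -log(3.71e-08) = 7.43.

pH = pKa = 7.43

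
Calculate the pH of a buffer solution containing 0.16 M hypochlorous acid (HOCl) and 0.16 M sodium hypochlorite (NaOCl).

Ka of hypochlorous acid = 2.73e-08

pKa = -log(2.73e-08) = 7.56. pH = pKa + log([A⁻]/[HA]) = 7.56 + log(0.16/0.16)

pH = 7.56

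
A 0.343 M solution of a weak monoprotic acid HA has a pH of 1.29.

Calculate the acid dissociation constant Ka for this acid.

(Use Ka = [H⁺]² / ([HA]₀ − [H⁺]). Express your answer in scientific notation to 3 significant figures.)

[H⁺] = 10^(−pH) = 10^(−1.29) = 5.129e-02 M. For HA ⇌ H⁺ + A⁻, Ka = [H⁺][A⁻]/[HA] = [H⁺]² / ([HA]₀ − [H⁺]) = (5.129e-02)² / (0.343 − 5.129e-02) = 9.02e-03.

K_a = 9.02e-03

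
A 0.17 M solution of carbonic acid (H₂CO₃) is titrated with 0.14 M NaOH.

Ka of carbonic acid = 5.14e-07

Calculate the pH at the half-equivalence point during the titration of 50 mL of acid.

At half-equivalence [HA] = [A⁻], so Henderson-Hasselbalch gives pH = pKa = -log(5.14e-07) = 6.29.

pH = pKa = 6.29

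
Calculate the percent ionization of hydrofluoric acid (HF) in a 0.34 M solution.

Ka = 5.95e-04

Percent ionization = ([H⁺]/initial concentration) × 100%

Using Ka equilibrium: x² + Ka×x - Ka×C = 0. Solving: [H⁺] = 1.3929e-02. Percent = (1.3929e-02/0.34) × 100

Percent ionization = 4.1%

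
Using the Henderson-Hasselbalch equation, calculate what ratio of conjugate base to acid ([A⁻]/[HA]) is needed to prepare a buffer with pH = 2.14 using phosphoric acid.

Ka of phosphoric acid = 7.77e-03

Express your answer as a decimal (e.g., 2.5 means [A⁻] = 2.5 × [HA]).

pKa = -log(7.77e-03) = 2.1096. pH = pKa + log([A⁻]/[HA]), so log([A⁻]/[HA]) = pH − pKa = 2.14 − 2.1096 = 0.0304. [A⁻]/[HA] = 10^(0.0304) = 1.07

[A⁻]/[HA] = 1.07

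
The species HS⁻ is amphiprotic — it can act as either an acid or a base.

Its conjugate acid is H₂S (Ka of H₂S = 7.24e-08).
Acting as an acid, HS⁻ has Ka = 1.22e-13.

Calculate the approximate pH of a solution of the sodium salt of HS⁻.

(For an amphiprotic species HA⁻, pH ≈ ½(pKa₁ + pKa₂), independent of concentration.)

pKa₁ = -log(7.24e-08) = 7.14; pKa₂ = -log(1.22e-13) = 12.91. For an amphiprotic species, pH ≈ ½(pKa₁ + pKa₂) = ½(7.14 + 12.91) = 10.03.

pH = 10.03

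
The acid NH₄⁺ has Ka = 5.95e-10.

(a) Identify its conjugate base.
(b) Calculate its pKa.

(a) The conjugate base is formed by removing one H⁺ from NH₄⁺, giving NH₃. (b) pKa = -log(Ka) = -log(5.95e-10) = 9.23.

Conjugate base: NH₃; pK_a = 9.23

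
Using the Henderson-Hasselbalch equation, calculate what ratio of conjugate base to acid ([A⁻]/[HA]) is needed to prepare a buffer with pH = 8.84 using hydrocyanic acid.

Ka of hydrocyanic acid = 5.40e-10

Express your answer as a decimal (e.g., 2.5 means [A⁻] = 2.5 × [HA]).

pKa = -log(5.40e-10) = 9.2676. pH = pKa + log([A⁻]/[HA]), so log([A⁻]/[HA]) = pH − pKa = 8.84 − 9.2676 = -0.4276. [A⁻]/[HA] = 10^(-0.4276) = 0.374

[A⁻]/[HA] = 0.374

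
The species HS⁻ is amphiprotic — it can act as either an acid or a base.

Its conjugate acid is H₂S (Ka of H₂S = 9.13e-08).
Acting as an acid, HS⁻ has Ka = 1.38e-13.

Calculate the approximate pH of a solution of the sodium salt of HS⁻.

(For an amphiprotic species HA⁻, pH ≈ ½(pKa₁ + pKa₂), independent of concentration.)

pKa₁ = -log(9.13e-08) = 7.04; pKa₂ = -log(1.38e-13) = 12.86. For an amphiprotic species, pH ≈ ½(pKa₁ + pKa₂) = ½(7.04 + 12.86) = 9.95.

pH = 9.95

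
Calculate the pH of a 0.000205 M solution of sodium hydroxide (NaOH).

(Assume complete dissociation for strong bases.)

[OH⁻] = 0.000205 M for strong base. pOH = -log[OH⁻] = 3.69, pH = 14 - pOH

pH = 10.31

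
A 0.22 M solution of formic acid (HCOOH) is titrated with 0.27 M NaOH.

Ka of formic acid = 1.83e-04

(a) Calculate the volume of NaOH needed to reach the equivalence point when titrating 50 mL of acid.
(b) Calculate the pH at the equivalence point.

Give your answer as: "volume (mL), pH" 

moles acid = 0.22 × 50/1000 = 0.011 mol; V_base = moles/0.27 × 1000 = 40.7 mL. At equivalence only the conjugate base is present: [A⁻] = 0.011/0.091 = 1.2122e-01 M. Kb = Kw/Ka = 5.46e-11; [OH⁻] = √(Kb × [A⁻]) = 2.5738e-06; pOH = 5.59; pH = 14 - pOH = 8.41.

V = 40.7 mL, pH = 8.41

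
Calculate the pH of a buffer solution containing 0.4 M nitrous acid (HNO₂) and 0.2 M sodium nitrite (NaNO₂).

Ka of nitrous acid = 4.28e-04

pKa = -log(4.28e-04) = 3.37. pH = pKa + log([A⁻]/[HA]) = 3.37 + log(0.2/0.4)

pH = 3.07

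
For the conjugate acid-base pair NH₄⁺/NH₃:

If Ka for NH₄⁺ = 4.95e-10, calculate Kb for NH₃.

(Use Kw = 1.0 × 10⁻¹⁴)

For a conjugate pair Ka × Kb = Kw, so Kb = Kw/Ka = 1.0 × 10⁻¹⁴ / 4.95e-10 = 2.02e-05.

K_b = 2.02e-05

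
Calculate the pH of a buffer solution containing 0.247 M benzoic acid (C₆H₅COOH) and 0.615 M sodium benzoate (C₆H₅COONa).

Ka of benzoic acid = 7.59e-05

pKa = -log(7.59e-05) = 4.12. pH = pKa + log([A⁻]/[HA]) = 4.12 + log(0.615/0.247)

pH = 4.52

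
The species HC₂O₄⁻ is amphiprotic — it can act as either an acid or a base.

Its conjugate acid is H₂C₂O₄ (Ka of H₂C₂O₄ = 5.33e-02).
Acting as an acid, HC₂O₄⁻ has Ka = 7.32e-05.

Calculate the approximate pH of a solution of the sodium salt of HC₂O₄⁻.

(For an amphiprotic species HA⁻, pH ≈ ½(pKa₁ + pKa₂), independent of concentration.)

pKa₁ = -log(5.33e-02) = 1.27; pKa₂ = -log(7.32e-05) = 4.14. For an amphiprotic species, pH ≈ ½(pKa₁ + pKa₂) = ½(1.27 + 4.14) = 2.70.

pH = 2.70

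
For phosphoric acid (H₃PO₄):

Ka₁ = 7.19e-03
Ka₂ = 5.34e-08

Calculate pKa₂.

pKa₂ = -log(Ka₂) = -log(5.34e-08) = 7.27.

pK_{a2} = 7.27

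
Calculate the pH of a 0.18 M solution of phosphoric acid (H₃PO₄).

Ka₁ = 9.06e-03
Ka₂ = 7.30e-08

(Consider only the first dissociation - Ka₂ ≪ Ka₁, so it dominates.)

First dissociation dominates. From Ka₁ = [H⁺][HA⁻]/[H₂A], x² + Ka₁·x − Ka₁·C = 0 with C = 0.18 M and Ka₁ = 9.06e-03. Solving: [H⁺] = (−Ka₁ + √(Ka₁² + 4·Ka₁·C)) / 2 = 3.6106e-02 M. pH = -log(3.6106e-02) = 1.44.

pH = 1.44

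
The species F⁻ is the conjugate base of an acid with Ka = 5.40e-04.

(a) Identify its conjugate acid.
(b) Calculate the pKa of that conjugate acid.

(a) The conjugate acid is formed by adding one H⁺ to F⁻, giving HF. (b) pKa = -log(Ka) = -log(5.40e-04) = 3.27.

Conjugate acid: HF; pK_a = 3.27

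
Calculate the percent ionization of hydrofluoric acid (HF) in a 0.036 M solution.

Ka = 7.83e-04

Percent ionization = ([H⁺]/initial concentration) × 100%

Using Ka equilibrium: x² + Ka×x - Ka×C = 0. Solving: [H⁺] = 4.9322e-03. Percent = (4.9322e-03/0.036) × 100

Percent ionization = 13.7%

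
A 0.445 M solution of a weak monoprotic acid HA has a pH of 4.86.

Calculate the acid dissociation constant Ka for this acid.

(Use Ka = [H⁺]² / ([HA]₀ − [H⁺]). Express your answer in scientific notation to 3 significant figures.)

[H⁺] = 10^(−pH) = 10^(−4.86) = 1.380e-05 M. For HA ⇌ H⁺ + A⁻, Ka = [H⁺][A⁻]/[HA] = [H⁺]² / ([HA]₀ − [H⁺]) = (1.380e-05)² / (0.445 − 1.380e-05) = 4.28e-10.

K_a = 4.28e-10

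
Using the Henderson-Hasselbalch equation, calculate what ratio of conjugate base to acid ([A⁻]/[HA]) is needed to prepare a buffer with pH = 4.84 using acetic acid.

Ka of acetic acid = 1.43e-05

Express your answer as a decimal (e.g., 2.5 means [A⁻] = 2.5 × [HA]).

pKa = -log(1.43e-05) = 4.8447. pH = pKa + log([A⁻]/[HA]), so log([A⁻]/[HA]) = pH − pKa = 4.84 − 4.8447 = -0.0047. [A⁻]/[HA] = 10^(-0.0047) = 0.989

[A⁻]/[HA] = 0.989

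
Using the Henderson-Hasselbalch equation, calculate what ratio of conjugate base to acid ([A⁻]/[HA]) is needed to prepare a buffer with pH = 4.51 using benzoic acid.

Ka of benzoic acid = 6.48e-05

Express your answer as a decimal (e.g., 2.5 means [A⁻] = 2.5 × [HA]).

pKa = -log(6.48e-05) = 4.1884. pH = pKa + log([A⁻]/[HA]), so log([A⁻]/[HA]) = pH − pKa = 4.51 − 4.1884 = 0.3216. [A⁻]/[HA] = 10^(0.3216) = 2.10

[A⁻]/[HA] = 2.10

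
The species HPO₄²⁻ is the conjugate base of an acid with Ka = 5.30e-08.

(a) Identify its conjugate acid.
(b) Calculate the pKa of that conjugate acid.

(a) The conjugate acid is formed by adding one H⁺ to HPO₄²⁻, giving H₂PO₄⁻. (b) pKa = -log(Ka) = -log(5.30e-08) = 7.28.

Conjugate acid: H₂PO₄⁻; pK_a = 7.28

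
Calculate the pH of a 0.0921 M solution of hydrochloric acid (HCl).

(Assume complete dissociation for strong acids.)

[H⁺] = 0.0921 M for strong acid. pH = -log[H⁺] = -log(0.0921)

pH = 1.04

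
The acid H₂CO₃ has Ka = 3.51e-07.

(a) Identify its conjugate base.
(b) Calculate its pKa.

(a) The conjugate base is formed by removing one H⁺ from H₂CO₃, giving HCO₃⁻. (b) pKa = -log(Ka) = -log(3.51e-07) = 6.45.

Conjugate base: HCO₃⁻; pK_a = 6.45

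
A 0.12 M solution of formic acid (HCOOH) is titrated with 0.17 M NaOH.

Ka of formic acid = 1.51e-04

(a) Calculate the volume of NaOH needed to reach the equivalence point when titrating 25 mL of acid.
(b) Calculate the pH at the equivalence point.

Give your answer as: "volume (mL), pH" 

moles acid = 0.12 × 25/1000 = 0.003 mol; V_base = moles/0.17 × 1000 = 17.6 mL. At equivalence only the conjugate base is present: [A⁻] = 0.003/0.043 = 7.0345e-02 M. Kb = Kw/Ka = 6.62e-11; [OH⁻] = √(Kb × [A⁻]) = 2.1584e-06; pOH = 5.67; pH = 14 - pOH = 8.33.

V = 17.6 mL, pH = 8.33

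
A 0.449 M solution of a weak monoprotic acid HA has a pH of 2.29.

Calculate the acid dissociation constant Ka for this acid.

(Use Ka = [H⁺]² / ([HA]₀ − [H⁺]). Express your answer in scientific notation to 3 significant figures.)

[H⁺] = 10^(−pH) = 10^(−2.29) = 5.129e-03 M. For HA ⇌ H⁺ + A⁻, Ka = [H⁺][A⁻]/[HA] = [H⁺]² / ([HA]₀ − [H⁺]) = (5.129e-03)² / (0.449 − 5.129e-03) = 5.93e-05.

K_a = 5.93e-05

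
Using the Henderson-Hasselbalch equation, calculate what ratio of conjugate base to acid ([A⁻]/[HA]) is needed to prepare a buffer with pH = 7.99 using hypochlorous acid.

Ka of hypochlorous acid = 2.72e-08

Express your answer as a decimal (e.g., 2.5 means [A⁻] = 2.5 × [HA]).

pKa = -log(2.72e-08) = 7.5654. pH = pKa + log([A⁻]/[HA]), so log([A⁻]/[HA]) = pH − pKa = 7.99 − 7.5654 = 0.4246. [A⁻]/[HA] = 10^(0.4246) = 2.66

[A⁻]/[HA] = 2.66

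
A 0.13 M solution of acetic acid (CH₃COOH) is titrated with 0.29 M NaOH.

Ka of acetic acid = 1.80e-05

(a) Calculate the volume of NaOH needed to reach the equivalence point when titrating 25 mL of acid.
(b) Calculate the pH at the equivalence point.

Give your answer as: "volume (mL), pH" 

moles acid = 0.13 × 25/1000 = 0.00325 mol; V_base = moles/0.29 × 1000 = 11.2 mL. At equivalence only the conjugate base is present: [A⁻] = 0.00325/0.036 = 8.9762e-02 M. Kb = Kw/Ka = 5.56e-10; [OH⁻] = √(Kb × [A⁻]) = 7.0617e-06; pOH = 5.15; pH = 14 - pOH = 8.85.

V = 11.2 mL, pH = 8.85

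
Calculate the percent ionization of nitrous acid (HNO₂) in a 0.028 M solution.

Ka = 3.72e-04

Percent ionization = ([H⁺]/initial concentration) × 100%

Using Ka equilibrium: x² + Ka×x - Ka×C = 0. Solving: [H⁺] = 3.0467e-03. Percent = (3.0467e-03/0.028) × 100

Percent ionization = 10.9%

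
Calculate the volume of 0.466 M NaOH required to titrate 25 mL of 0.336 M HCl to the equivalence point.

At equivalence: moles acid = moles base. moles HCl = 0.336 × 25/1000 = 0.0084 mol. V_base = moles / 0.466 × 1000 = 18.0 mL.

V_{base} = 18.0 mL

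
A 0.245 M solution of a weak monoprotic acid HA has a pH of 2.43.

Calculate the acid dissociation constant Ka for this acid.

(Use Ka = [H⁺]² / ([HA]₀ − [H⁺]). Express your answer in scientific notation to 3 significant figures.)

[H⁺] = 10^(−pH) = 10^(−2.43) = 3.715e-03 M. For HA ⇌ H⁺ + A⁻, Ka = [H⁺][A⁻]/[HA] = [H⁺]² / ([HA]₀ − [H⁺]) = (3.715e-03)² / (0.245 − 3.715e-03) = 5.72e-05.

K_a = 5.72e-05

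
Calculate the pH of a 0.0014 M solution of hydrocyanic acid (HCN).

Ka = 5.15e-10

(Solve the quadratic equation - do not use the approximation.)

x² + Ka×x - Ka×C = 0. Using quadratic formula: [H⁺] = 8.4886e-07

pH = 6.07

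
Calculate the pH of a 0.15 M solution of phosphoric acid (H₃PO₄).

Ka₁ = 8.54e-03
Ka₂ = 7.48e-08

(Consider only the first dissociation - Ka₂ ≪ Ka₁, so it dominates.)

First dissociation dominates. From Ka₁ = [H⁺][HA⁻]/[H₂A], x² + Ka₁·x − Ka₁·C = 0 with C = 0.15 M and Ka₁ = 8.54e-03. Solving: [H⁺] = (−Ka₁ + √(Ka₁² + 4·Ka₁·C)) / 2 = 3.1775e-02 M. pH = -log(3.1775e-02) = 1.50.

pH = 1.50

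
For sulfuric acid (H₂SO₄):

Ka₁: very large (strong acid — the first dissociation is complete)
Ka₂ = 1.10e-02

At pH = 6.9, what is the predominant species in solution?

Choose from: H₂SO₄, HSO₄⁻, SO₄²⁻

The first dissociation is complete, so H₂SO₄ itself is never the predominant species in water; pKa₂ = -log(1.10e-02) = 1.96. For a polyprotic acid the predominant species crosses at each pKa: below pKa_n the protonated form dominates, above it the deprotonated form does. At pH = 6.9, the predominant species is SO₄²⁻.

SO₄²⁻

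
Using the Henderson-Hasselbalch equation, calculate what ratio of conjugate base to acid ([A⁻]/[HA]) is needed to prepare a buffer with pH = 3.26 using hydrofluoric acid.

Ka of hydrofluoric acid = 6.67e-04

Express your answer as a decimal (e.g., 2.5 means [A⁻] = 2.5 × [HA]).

pKa = -log(6.67e-04) = 3.1759. pH = pKa + log([A⁻]/[HA]), so log([A⁻]/[HA]) = pH − pKa = 3.26 − 3.1759 = 0.0841. [A⁻]/[HA] = 10^(0.0841) = 1.21

[A⁻]/[HA] = 1.21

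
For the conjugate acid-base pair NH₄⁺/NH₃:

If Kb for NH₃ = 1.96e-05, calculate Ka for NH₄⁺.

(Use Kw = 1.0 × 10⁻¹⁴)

For a conjugate pair Ka × Kb = Kw, so Ka = Kw/Kb = 1.0 × 10⁻¹⁴ / 1.96e-05 = 5.10e-10.

K_a = 5.10e-10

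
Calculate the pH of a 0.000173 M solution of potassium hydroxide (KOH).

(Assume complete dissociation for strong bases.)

[OH⁻] = 0.000173 M for strong base. pOH = -log[OH⁻] = 3.76, pH = 14 - pOH

pH = 10.24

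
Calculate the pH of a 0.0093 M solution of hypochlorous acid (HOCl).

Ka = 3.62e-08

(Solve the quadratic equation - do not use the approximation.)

x² + Ka×x - Ka×C = 0. Using quadratic formula: [H⁺] = 1.8330e-05

pH = 4.74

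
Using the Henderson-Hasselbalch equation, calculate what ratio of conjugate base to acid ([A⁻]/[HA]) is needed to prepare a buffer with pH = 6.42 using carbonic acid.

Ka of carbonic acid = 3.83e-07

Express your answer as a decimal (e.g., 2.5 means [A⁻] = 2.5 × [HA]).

pKa = -log(3.83e-07) = 6.4168. pH = pKa + log([A⁻]/[HA]), so log([A⁻]/[HA]) = pH − pKa = 6.42 − 6.4168 = 0.0032. [A⁻]/[HA] = 10^(0.0032) = 1.01

[A⁻]/[HA] = 1.01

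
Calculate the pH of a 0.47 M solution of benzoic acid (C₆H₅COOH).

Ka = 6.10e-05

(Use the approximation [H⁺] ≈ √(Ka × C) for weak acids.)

[H⁺] = √(Ka × C) = √(6.10e-05 × 0.47) = 5.3544e-03. pH = -log(5.3544e-03)

pH = 2.27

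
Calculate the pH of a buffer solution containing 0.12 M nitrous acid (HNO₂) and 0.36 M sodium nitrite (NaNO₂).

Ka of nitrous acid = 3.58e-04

pKa = -log(3.58e-04) = 3.45. pH = pKa + log([A⁻]/[HA]) = 3.45 + log(0.36/0.12)

pH = 3.92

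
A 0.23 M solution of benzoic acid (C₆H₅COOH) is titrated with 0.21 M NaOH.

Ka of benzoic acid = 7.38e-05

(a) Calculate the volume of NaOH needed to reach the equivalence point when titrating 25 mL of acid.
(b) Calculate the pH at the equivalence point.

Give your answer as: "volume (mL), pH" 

moles acid = 0.23 × 25/1000 = 0.00575 mol; V_base = moles/0.21 × 1000 = 27.4 mL. At equivalence only the conjugate base is present: [A⁻] = 0.00575/0.052 = 1.0977e-01 M. Kb = Kw/Ka = 1.36e-10; [OH⁻] = √(Kb × [A⁻]) = 3.8567e-06; pOH = 5.41; pH = 14 - pOH = 8.59.

V = 27.4 mL, pH = 8.59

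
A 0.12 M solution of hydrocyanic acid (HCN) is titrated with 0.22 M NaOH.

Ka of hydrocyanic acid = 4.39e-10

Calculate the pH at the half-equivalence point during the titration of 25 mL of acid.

At half-equivalence [HA] = [A⁻], so Henderson-Hasselbalch gives pH = pKa = -log(4.39e-10) = 9.36.

pH = pKa = 9.36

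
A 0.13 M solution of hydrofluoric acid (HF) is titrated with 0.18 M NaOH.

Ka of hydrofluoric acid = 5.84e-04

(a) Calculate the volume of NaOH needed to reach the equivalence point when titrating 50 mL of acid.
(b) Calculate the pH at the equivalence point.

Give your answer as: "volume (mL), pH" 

moles acid = 0.13 × 50/1000 = 0.0065 mol; V_base = moles/0.18 × 1000 = 36.1 mL. At equivalence only the conjugate base is present: [A⁻] = 0.0065/0.086 = 7.5484e-02 M. Kb = Kw/Ka = 1.71e-11; [OH⁻] = √(Kb × [A⁻]) = 1.1369e-06; pOH = 5.94; pH = 14 - pOH = 8.06.

V = 36.1 mL, pH = 8.06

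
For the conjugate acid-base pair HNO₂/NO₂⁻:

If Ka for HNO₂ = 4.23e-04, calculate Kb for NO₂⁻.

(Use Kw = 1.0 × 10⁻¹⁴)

For a conjugate pair Ka × Kb = Kw, so Kb = Kw/Ka = 1.0 × 10⁻¹⁴ / 4.23e-04 = 2.36e-11.

K_b = 2.36e-11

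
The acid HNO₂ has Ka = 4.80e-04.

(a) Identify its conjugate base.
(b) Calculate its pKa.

(a) The conjugate base is formed by removing one H⁺ from HNO₂, giving NO₂⁻. (b) pKa = -log(Ka) = -log(4.80e-04) = 3.32.

Conjugate base: NO₂⁻; pK_a = 3.32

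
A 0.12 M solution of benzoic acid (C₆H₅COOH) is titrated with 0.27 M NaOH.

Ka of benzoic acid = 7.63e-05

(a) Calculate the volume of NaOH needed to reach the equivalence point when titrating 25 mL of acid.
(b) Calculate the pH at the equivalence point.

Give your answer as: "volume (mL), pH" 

moles acid = 0.12 × 25/1000 = 0.003 mol; V_base = moles/0.27 × 1000 = 11.1 mL. At equivalence only the conjugate base is present: [A⁻] = 0.003/0.036 = 8.3077e-02 M. Kb = Kw/Ka = 1.31e-10; [OH⁻] = √(Kb × [A⁻]) = 3.2997e-06; pOH = 5.48; pH = 14 - pOH = 8.52.

V = 11.1 mL, pH = 8.52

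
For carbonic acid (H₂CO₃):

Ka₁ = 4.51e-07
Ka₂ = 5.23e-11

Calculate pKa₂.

pKa₂ = -log(Ka₂) = -log(5.23e-11) = 10.28.

pK_{a2} = 10.28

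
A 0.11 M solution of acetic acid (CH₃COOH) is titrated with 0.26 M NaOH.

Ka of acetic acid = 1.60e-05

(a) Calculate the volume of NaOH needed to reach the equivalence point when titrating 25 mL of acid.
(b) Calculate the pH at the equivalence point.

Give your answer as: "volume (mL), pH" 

moles acid = 0.11 × 25/1000 = 0.00275 mol; V_base = moles/0.26 × 1000 = 10.6 mL. At equivalence only the conjugate base is present: [A⁻] = 0.00275/0.036 = 7.7297e-02 M. Kb = Kw/Ka = 6.25e-10; [OH⁻] = √(Kb × [A⁻]) = 6.9506e-06; pOH = 5.16; pH = 14 - pOH = 8.84.

V = 10.6 mL, pH = 8.84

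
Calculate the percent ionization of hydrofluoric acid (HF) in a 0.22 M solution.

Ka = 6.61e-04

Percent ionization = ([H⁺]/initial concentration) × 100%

Using Ka equilibrium: x² + Ka×x - Ka×C = 0. Solving: [H⁺] = 1.1733e-02. Percent = (1.1733e-02/0.22) × 100

Percent ionization = 5.33%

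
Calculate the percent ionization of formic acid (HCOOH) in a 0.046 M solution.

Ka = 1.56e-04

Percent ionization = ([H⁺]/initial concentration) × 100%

Using Ka equilibrium: x² + Ka×x - Ka×C = 0. Solving: [H⁺] = 2.6019e-03. Percent = (2.6019e-03/0.046) × 100

Percent ionization = 5.66%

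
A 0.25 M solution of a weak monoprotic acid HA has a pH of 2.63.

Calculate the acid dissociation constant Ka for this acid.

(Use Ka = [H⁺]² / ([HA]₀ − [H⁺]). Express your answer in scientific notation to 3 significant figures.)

[H⁺] = 10^(−pH) = 10^(−2.63) = 2.344e-03 M. For HA ⇌ H⁺ + A⁻, Ka = [H⁺][A⁻]/[HA] = [H⁺]² / ([HA]₀ − [H⁺]) = (2.344e-03)² / (0.25 − 2.344e-03) = 2.22e-05.

K_a = 2.22e-05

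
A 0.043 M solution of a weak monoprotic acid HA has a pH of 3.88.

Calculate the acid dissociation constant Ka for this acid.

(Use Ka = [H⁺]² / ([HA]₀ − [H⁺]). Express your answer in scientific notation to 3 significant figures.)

[H⁺] = 10^(−pH) = 10^(−3.88) = 1.318e-04 M. For HA ⇌ H⁺ + A⁻, Ka = [H⁺][A⁻]/[HA] = [H⁺]² / ([HA]₀ − [H⁺]) = (1.318e-04)² / (0.043 − 1.318e-04) = 4.05e-07.

K_a = 4.05e-07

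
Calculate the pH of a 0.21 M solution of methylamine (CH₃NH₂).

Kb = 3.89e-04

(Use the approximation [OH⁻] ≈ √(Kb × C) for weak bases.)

[OH⁻] = √(Kb × C) = √(3.89e-04 × 0.21) = 9.0383e-03. pOH = 2.04, pH = 14 - pOH

pH = 11.96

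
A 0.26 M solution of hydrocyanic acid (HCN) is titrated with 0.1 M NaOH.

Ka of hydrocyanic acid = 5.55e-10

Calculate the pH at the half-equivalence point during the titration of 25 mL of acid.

At half-equivalence [HA] = [A⁻], so Henderson-Hasselbalch gives pH = pKa = -log(5.55e-10) = 9.26.

pH = pKa = 9.26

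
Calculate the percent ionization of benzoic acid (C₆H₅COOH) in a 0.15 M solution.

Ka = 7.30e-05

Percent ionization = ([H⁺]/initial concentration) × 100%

Using Ka equilibrium: x² + Ka×x - Ka×C = 0. Solving: [H⁺] = 3.2728e-03. Percent = (3.2728e-03/0.15) × 100

Percent ionization = 2.18%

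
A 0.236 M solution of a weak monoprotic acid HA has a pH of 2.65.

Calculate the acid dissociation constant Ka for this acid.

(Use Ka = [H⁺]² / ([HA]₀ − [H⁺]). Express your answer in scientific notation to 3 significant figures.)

[H⁺] = 10^(−pH) = 10^(−2.65) = 2.239e-03 M. For HA ⇌ H⁺ + A⁻, Ka = [H⁺][A⁻]/[HA] = [H⁺]² / ([HA]₀ − [H⁺]) = (2.239e-03)² / (0.236 − 2.239e-03) = 2.14e-05.

K_a = 2.14e-05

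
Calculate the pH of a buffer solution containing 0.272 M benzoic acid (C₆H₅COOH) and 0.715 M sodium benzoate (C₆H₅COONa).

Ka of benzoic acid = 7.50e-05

pKa = -log(7.50e-05) = 4.12. pH = pKa + log([A⁻]/[HA]) = 4.12 + log(0.715/0.272)

pH = 4.54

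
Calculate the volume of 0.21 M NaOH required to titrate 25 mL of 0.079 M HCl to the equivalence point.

At equivalence: moles acid = moles base. moles HCl = 0.079 × 25/1000 = 0.001975 mol. V_base = moles / 0.21 × 1000 = 9.4 mL.

V_{base} = 9.4 mL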